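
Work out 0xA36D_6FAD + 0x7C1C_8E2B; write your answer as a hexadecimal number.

Add column by column in base 16, right to left:
  D+B = 8 carry 1
  A+2+1 = D
  F+E = D carry 1
  6+8+1 = F
  D+C = 9 carry 1
  6+1+1 = 8
  3+C = F
  A+7 = 1 carry 1
  final carry 1

0x11F89FDD8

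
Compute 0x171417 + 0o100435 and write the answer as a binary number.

0b101111001010100110100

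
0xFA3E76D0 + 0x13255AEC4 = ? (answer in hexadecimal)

Add column by column in base 16, right to left:
  0+4 = 4
  D+C = 9 carry 1
  6+E+1 = 5 carry 1
  7+A+1 = 2 carry 1
  E+5+1 = 4 carry 1
  3+5+1 = 9
  A+2 = C
  F+3 = 2 carry 1
  0+1+1 = 2

0x22C942594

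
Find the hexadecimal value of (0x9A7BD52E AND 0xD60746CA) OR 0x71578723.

0xF357C72B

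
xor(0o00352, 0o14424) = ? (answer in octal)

0o14776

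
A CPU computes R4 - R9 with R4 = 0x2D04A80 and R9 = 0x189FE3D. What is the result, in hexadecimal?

Subtract column by column in base 16:
  0-D → 3 (borrow)
  8-3-1 → 4
  A-E → C (borrow)
  4-F-1 → 4 (borrow)
  0-9-1 → 6 (borrow)
  D-8-1 → 4
  2-1 → 1

0x1464C43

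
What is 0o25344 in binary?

Each octal digit is 3 bits: 2=010 5=101 3=011 4=100 4=100.

0b10101011100100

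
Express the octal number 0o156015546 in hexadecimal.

0x1B81B66

Each octal digit is 3 bits: 1=001 5=101 6=110 0=000 1=001 5=101 5=101 4=100 6=110.
Group the bits into nibbles: 0001 1011 1000 0001 1011 0110 0110 → 1B81B66.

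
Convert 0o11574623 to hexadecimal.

Each octal digit is 3 bits: 1=001 1=001 5=101 7=111 4=100 6=110 2=010 3=011.
Group the bits into nibbles: 0010 0110 1111 1001 1001 0011 → 26F993.

0x26F993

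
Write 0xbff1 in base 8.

0o137761

Expand each hex digit to 4 bits: b=1011 f=1111 f=1111 1=0001.
Group the bits in threes: 001 011 111 111 110 001 → 137761.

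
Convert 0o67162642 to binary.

0b110111001110010110100010

Each octal digit is 3 bits: 6=110 7=111 1=001 6=110 2=010 6=110 4=100 2=010.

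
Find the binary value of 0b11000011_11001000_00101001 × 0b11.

Multiply each base-2 digit by 3, carrying:
  1×3 = 3 → write 1 carry 1
  0×3+1 = 1 → write 1
  0×3 = 0 → write 0
  1×3 = 3 → write 1 carry 1
  0×3+1 = 1 → write 1
  1×3 = 3 → write 1 carry 1
  0×3+1 = 1 → write 1
  0×3 = 0 → write 0
  0×3 = 0 → write 0
  0×3 = 0 → write 0
  0×3 = 0 → write 0
  1×3 = 3 → write 1 carry 1
  0×3+1 = 1 → write 1
  0×3 = 0 → write 0
  1×3 = 3 → write 1 carry 1
  1×3+1 = 4 → write 0 carry 2
  1×3+2 = 5 → write 1 carry 2
  1×3+2 = 5 → write 1 carry 2
  0×3+2 = 2 → write 0 carry 1
  0×3+1 = 1 → write 1
  0×3 = 0 → write 0
  0×3 = 0 → write 0
  1×3 = 3 → write 1 carry 1
  1×3+1 = 4 → write 0 carry 2
  remaining carry: 10

0b10010010110101100001111011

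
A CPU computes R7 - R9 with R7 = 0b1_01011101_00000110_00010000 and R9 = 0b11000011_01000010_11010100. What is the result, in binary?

0b100110011100001100111100

Subtract column by column in base 2:
  0-0 → 0
  0-0 → 0
  0-1 → 1 (borrow)
  0-0-1 → 1 (borrow)
  1-1-1 → 1 (borrow)
  0-0-1 → 1 (borrow)
  0-1-1 → 0 (borrow)
  0-1-1 → 0 (borrow)
  0-0-1 → 1 (borrow)
  1-1-1 → 1 (borrow)
  1-0-1 → 0
  0-0 → 0
  0-0 → 0
  0-0 → 0
  0-1 → 1 (borrow)
  0-0-1 → 1 (borrow)
  1-1-1 → 1 (borrow)
  0-1-1 → 0 (borrow)
  1-0-1 → 0
  1-0 → 1
  1-0 → 1
  0-0 → 0
  1-1 → 0
  0-1 → 1 (borrow)
  1-0-1 → 0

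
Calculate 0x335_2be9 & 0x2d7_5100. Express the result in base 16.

AND each hex digit independently (no carries):
  3&2=2, 3&d=1, 5&7=5, 2&5=0, b&1=1, e&0=0, 9&0=0

0x2150100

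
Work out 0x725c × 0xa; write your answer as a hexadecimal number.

0x47798

Multiply each base-16 digit by 10, carrying:
  c×10 = 120 → write 8 carry 7
  5×10+7 = 57 → write 9 carry 3
  2×10+3 = 23 → write 7 carry 1
  7×10+1 = 71 → write 7 carry 4
  remaining carry: 4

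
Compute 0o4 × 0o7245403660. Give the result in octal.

Multiply each base-8 digit by 4, carrying:
  0×4 = 0 → write 0
  6×4 = 24 → write 0 carry 3
  6×4+3 = 27 → write 3 carry 3
  3×4+3 = 15 → write 7 carry 1
  0×4+1 = 1 → write 1
  4×4 = 16 → write 0 carry 2
  5×4+2 = 22 → write 6 carry 2
  4×4+2 = 18 → write 2 carry 2
  2×4+2 = 10 → write 2 carry 1
  7×4+1 = 29 → write 5 carry 3
  remaining carry: 3

0o35226017300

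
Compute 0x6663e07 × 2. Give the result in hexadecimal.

0xccc7c0e

Multiply each base-16 digit by 2, carrying:
  7×2 = 14 → write e
  0×2 = 0 → write 0
  e×2 = 28 → write c carry 1
  3×2+1 = 7 → write 7
  6×2 = 12 → write c
  6×2 = 12 → write c
  6×2 = 12 → write c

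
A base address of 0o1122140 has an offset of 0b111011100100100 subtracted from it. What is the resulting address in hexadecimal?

0x42d3c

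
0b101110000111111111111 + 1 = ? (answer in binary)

0b101110001000000000000

The trailing 12 digits are 1 (max in base 2), so adding 1 cascades: they roll to 0 and the next digit up increments.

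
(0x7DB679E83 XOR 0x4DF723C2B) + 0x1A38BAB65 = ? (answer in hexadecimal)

0x4A7A14E0D

First 0x7DB679E83 XOR 0x4DF723C2B = 0x30415A2A8.
Add column by column in base 16, right to left:
  8+5 = D
  A+6 = 0 carry 1
  2+B+1 = E
  A+A = 4 carry 1
  5+B+1 = 1 carry 1
  1+8+1 = A
  4+3 = 7
  0+A = A
  3+1 = 4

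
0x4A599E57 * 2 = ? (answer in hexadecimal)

Multiply each base-16 digit by 2, carrying:
  7×2 = 14 → write E
  5×2 = 10 → write A
  E×2 = 28 → write C carry 1
  9×2+1 = 19 → write 3 carry 1
  9×2+1 = 19 → write 3 carry 1
  5×2+1 = 11 → write B
  A×2 = 20 → write 4 carry 1
  4×2+1 = 9 → write 9

0x94B33CAE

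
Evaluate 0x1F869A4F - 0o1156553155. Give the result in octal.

0o2562741742

0x1F869A4F = 0o3741515117 in octal.
Subtract column by column in base 8:
  7-5 → 2
  1-5 → 4 (borrow)
  1-1-1 → 7 (borrow)
  5-3-1 → 1
  1-5 → 4 (borrow)
  5-5-1 → 7 (borrow)
  1-6-1 → 2 (borrow)
  4-5-1 → 6 (borrow)
  7-1-1 → 5
  3-1 → 2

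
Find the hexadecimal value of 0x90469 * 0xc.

Multiply each base-16 digit by 12, carrying:
  9×12 = 108 → write c carry 6
  6×12+6 = 78 → write e carry 4
  4×12+4 = 52 → write 4 carry 3
  0×12+3 = 3 → write 3
  9×12 = 108 → write c carry 6
  remaining carry: 6

0x6c34ec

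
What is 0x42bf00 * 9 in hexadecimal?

0x258b700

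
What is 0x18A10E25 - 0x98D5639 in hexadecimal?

0xF13B7EC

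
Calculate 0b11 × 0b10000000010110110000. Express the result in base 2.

0b110000001000100010000

Multiply each base-2 digit by 3, carrying:
  0×3 = 0 → write 0
  0×3 = 0 → write 0
  0×3 = 0 → write 0
  0×3 = 0 → write 0
  1×3 = 3 → write 1 carry 1
  1×3+1 = 4 → write 0 carry 2
  0×3+2 = 2 → write 0 carry 1
  1×3+1 = 4 → write 0 carry 2
  1×3+2 = 5 → write 1 carry 2
  0×3+2 = 2 → write 0 carry 1
  1×3+1 = 4 → write 0 carry 2
  0×3+2 = 2 → write 0 carry 1
  0×3+1 = 1 → write 1
  0×3 = 0 → write 0
  0×3 = 0 → write 0
  0×3 = 0 → write 0
  0×3 = 0 → write 0
  0×3 = 0 → write 0
  0×3 = 0 → write 0
  1×3 = 3 → write 1 carry 1
  remaining carry: 1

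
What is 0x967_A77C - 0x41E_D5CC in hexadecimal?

0x548D1B0

Subtract column by column in base 16:
  C-C → 0
  7-C → B (borrow)
  7-5-1 → 1
  A-D → D (borrow)
  7-E-1 → 8 (borrow)
  6-1-1 → 4
  9-4 → 5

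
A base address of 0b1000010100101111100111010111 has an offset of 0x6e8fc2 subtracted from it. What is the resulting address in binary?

0x6e8fc2 = 0b11011101000111111000010 in binary.
Subtract column by column in base 2:
  1-0 → 1
  1-1 → 0
  1-0 → 1
  0-0 → 0
  1-0 → 1
  0-0 → 0
  1-1 → 0
  1-1 → 0
  1-1 → 0
  0-1 → 1 (borrow)
  0-1-1 → 0 (borrow)
  1-1-1 → 1 (borrow)
  1-0-1 → 0
  1-0 → 1
  1-0 → 1
  1-1 → 0
  0-0 → 0
  1-1 → 0
  0-1 → 1 (borrow)
  0-1-1 → 0 (borrow)
  1-0-1 → 0
  0-1 → 1 (borrow)
  1-1-1 → 1 (borrow)
  0-0-1 → 1 (borrow)
  0-0-1 → 1 (borrow)
  0-0-1 → 1 (borrow)
  0-0-1 → 1 (borrow)
  1-0-1 → 0

0b111111001000110101000010101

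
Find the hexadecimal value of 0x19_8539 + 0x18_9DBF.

0x3222F8

Add column by column in base 16, right to left:
  9+F = 8 carry 1
  3+B+1 = F
  5+D = 2 carry 1
  8+9+1 = 2 carry 1
  9+8+1 = 2 carry 1
  1+1+1 = 3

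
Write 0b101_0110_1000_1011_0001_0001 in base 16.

0x568B11

Group the bits into nibbles: 0101 0110 1000 1011 0001 0001 → 568B11.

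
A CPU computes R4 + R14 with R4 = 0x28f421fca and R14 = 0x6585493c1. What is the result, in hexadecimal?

0x8e796b38b

Add column by column in base 16, right to left:
  a+1 = b
  c+c = 8 carry 1
  f+3+1 = 3 carry 1
  1+9+1 = b
  2+4 = 6
  4+5 = 9
  f+8 = 7 carry 1
  8+5+1 = e
  2+6 = 8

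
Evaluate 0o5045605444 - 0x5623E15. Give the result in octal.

0o4315146417

0x5623E15 = 0o530437025 in octal.
Subtract column by column in base 8:
  4-5 → 7 (borrow)
  4-2-1 → 1
  4-0 → 4
  5-7 → 6 (borrow)
  0-3-1 → 4 (borrow)
  6-4-1 → 1
  5-0 → 5
  4-3 → 1
  0-5 → 3 (borrow)
  5-0-1 → 4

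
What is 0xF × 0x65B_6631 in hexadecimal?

Multiply each base-16 digit by 15, carrying:
  1×15 = 15 → write F
  3×15 = 45 → write D carry 2
  6×15+2 = 92 → write C carry 5
  6×15+5 = 95 → write F carry 5
  B×15+5 = 170 → write A carry 10
  5×15+10 = 85 → write 5 carry 5
  6×15+5 = 95 → write F carry 5
  remaining carry: 5

0x5F5AFCDF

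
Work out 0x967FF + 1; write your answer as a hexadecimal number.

0x96800

The trailing 2 digits are F (max in base 16), so adding 1 cascades: they roll to 0 and the next digit up increments.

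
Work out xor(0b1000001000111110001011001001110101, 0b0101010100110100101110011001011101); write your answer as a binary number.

0b1101011100001010100101010000101000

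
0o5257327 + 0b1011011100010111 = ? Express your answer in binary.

0b101100001010111101110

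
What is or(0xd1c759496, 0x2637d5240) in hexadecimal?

OR each hex digit independently (no carries):
  d|2=f, 1|6=7, c|3=f, 7|7=7, 5|d=d, 9|5=d, 4|2=6, 9|4=d, 6|0=6

0xf7f7dd6d6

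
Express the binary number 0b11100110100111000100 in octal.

0o3464704

Group the bits in threes: 011 100 110 100 111 000 100 → 3464704.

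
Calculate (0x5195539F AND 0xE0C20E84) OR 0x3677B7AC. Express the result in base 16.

0x76F7B7AC

0x5195539F AND 0xE0C20E84 = 0x40800284.
Then OR with 0x3677B7AC.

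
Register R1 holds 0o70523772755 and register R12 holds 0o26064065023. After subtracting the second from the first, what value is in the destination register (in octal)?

Subtract column by column in base 8:
  5-3 → 2
  5-2 → 3
  7-0 → 7
  2-5 → 5 (borrow)
  7-6-1 → 0
  7-0 → 7
  3-4 → 7 (borrow)
  2-6-1 → 3 (borrow)
  5-0-1 → 4
  0-6 → 2 (borrow)
  7-2-1 → 4

0o42437705732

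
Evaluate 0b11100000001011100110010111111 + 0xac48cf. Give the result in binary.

0b11100101100100001010110001110

0xac48cf = 0b101011000100100011001111 in binary.
Add column by column in base 2, right to left:
  1+1 = 0 carry 1
  1+1+1 = 1 carry 1
  1+1+1 = 1 carry 1
  1+1+1 = 1 carry 1
  1+0+1 = 0 carry 1
  1+0+1 = 0 carry 1
  0+1+1 = 0 carry 1
  1+1+1 = 1 carry 1
  0+0+1 = 1
  0+0 = 0
  1+0 = 1
  1+1 = 0 carry 1
  0+0+1 = 1
  0+0 = 0
  1+1 = 0 carry 1
  1+0+1 = 0 carry 1
  1+0+1 = 0 carry 1
  0+0+1 = 1
  1+1 = 0 carry 1
  0+1+1 = 0 carry 1
  0+0+1 = 1
  0+1 = 1
  0+0 = 0
  0+1 = 1
  0+0 = 0
  0+0 = 0
  1+0 = 1
  1+0 = 1
  1+0 = 1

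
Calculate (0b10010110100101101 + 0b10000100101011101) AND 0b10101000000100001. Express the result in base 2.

Add column by column in base 2, right to left:
  1+1 = 0 carry 1
  0+0+1 = 1
  1+1 = 0 carry 1
  1+1+1 = 1 carry 1
  0+1+1 = 0 carry 1
  1+0+1 = 0 carry 1
  0+1+1 = 0 carry 1
  0+0+1 = 1
  1+1 = 0 carry 1
  0+0+1 = 1
  1+0 = 1
  1+1 = 0 carry 1
  0+0+1 = 1
  1+0 = 1
  0+0 = 0
  0+0 = 0
  1+1 = 0 carry 1
  final carry 1
Sum = 0b100011011010001010; now AND with 0b10101000000100001:
  100011011010001010
& 010101000000100001
= 000001000000000000

0b1000000000000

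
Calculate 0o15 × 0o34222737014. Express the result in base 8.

Multiply each base-8 digit by 13, carrying:
  4×13 = 52 → write 4 carry 6
  1×13+6 = 19 → write 3 carry 2
  0×13+2 = 2 → write 2
  7×13 = 91 → write 3 carry 11
  3×13+11 = 50 → write 2 carry 6
  7×13+6 = 97 → write 1 carry 12
  2×13+12 = 38 → write 6 carry 4
  2×13+4 = 30 → write 6 carry 3
  2×13+3 = 29 → write 5 carry 3
  4×13+3 = 55 → write 7 carry 6
  3×13+6 = 45 → write 5 carry 5
  remaining carry: 5

0o557566123234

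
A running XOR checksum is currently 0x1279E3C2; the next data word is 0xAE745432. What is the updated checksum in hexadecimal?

0xBC0DB7F0

XOR each hex digit independently (no carries):
  1^A=B, 2^E=C, 7^7=0, 9^4=D, E^5=B, 3^4=7, C^3=F, 2^2=0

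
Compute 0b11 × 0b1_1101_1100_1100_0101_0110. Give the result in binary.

0b10110010110010100000010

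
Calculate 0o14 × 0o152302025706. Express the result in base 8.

Multiply each base-8 digit by 12, carrying:
  6×12 = 72 → write 0 carry 9
  0×12+9 = 9 → write 1 carry 1
  7×12+1 = 85 → write 5 carry 10
  5×12+10 = 70 → write 6 carry 8
  2×12+8 = 32 → write 0 carry 4
  0×12+4 = 4 → write 4
  2×12 = 24 → write 0 carry 3
  0×12+3 = 3 → write 3
  3×12 = 36 → write 4 carry 4
  2×12+4 = 28 → write 4 carry 3
  5×12+3 = 63 → write 7 carry 7
  1×12+7 = 19 → write 3 carry 2
  remaining carry: 2

0o2374430406510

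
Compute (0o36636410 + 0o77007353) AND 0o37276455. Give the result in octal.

Add column by column in base 8, right to left:
  0+3 = 3
  1+5 = 6
  4+3 = 7
  6+7 = 5 carry 1
  3+0+1 = 4
  6+0 = 6
  6+7 = 5 carry 1
  3+7+1 = 3 carry 1
  final carry 1
Sum = 0o135645763; now AND with 0o37276455:
  1&0=0, 3&3=3, 5&7=5, 6&2=2, 4&7=4, 5&6=4, 7&4=4, 6&5=4, 3&5=1

0o35244441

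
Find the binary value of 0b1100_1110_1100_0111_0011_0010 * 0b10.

Multiply each base-2 digit by 2, carrying:
  0×2 = 0 → write 0
  1×2 = 2 → write 0 carry 1
  0×2+1 = 1 → write 1
  0×2 = 0 → write 0
  1×2 = 2 → write 0 carry 1
  1×2+1 = 3 → write 1 carry 1
  0×2+1 = 1 → write 1
  0×2 = 0 → write 0
  1×2 = 2 → write 0 carry 1
  1×2+1 = 3 → write 1 carry 1
  1×2+1 = 3 → write 1 carry 1
  0×2+1 = 1 → write 1
  0×2 = 0 → write 0
  0×2 = 0 → write 0
  1×2 = 2 → write 0 carry 1
  1×2+1 = 3 → write 1 carry 1
  0×2+1 = 1 → write 1
  1×2 = 2 → write 0 carry 1
  1×2+1 = 3 → write 1 carry 1
  1×2+1 = 3 → write 1 carry 1
  0×2+1 = 1 → write 1
  0×2 = 0 → write 0
  1×2 = 2 → write 0 carry 1
  1×2+1 = 3 → write 1 carry 1
  remaining carry: 1

0b1100111011000111001100100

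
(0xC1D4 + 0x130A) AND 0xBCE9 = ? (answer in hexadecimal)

Add column by column in base 16, right to left:
  4+A = E
  D+0 = D
  1+3 = 4
  C+1 = D
Sum = 0xD4DE; now AND with 0xBCE9:
  D&B=9, 4&C=4, D&E=C, E&9=8

0x94C8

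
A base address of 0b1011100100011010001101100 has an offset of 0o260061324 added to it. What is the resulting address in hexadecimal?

0b1011100100011010001101100 = 0x172346C in hexadecimal.
0o260061324 = 0x2C062D4 in hexadecimal.
Add column by column in base 16, right to left:
  C+4 = 0 carry 1
  6+D+1 = 4 carry 1
  4+2+1 = 7
  3+6 = 9
  2+0 = 2
  7+C = 3 carry 1
  1+2+1 = 4

0x4329740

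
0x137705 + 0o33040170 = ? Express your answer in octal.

0x137705 = 0o4673405 in octal.
Add column by column in base 8, right to left:
  5+0 = 5
  0+7 = 7
  4+1 = 5
  3+0 = 3
  7+4 = 3 carry 1
  6+0+1 = 7
  4+3 = 7
  0+3 = 3

0o37733575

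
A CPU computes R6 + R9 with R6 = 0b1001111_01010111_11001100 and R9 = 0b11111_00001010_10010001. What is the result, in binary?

0b11011100110001001011101

Add column by column in base 2, right to left:
  0+1 = 1
  0+0 = 0
  1+0 = 1
  1+0 = 1
  0+1 = 1
  0+0 = 0
  1+0 = 1
  1+1 = 0 carry 1
  1+0+1 = 0 carry 1
  1+1+1 = 1 carry 1
  1+0+1 = 0 carry 1
  0+1+1 = 0 carry 1
  1+0+1 = 0 carry 1
  0+0+1 = 1
  1+0 = 1
  0+0 = 0
  1+1 = 0 carry 1
  1+1+1 = 1 carry 1
  1+1+1 = 1 carry 1
  1+1+1 = 1 carry 1
  0+1+1 = 0 carry 1
  0+0+1 = 1
  1+0 = 1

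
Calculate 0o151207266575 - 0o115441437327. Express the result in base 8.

0o33545627246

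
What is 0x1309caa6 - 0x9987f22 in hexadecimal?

Subtract column by column in base 16:
  6-2 → 4
  a-2 → 8
  a-f → b (borrow)
  c-7-1 → 4
  9-8 → 1
  0-9 → 7 (borrow)
  3-9-1 → 9 (borrow)
  1-0-1 → 0

0x9714b84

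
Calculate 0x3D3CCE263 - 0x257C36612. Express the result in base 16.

0x17C097C51

Subtract column by column in base 16:
  3-2 → 1
  6-1 → 5
  2-6 → C (borrow)
  E-6-1 → 7
  C-3 → 9
  C-C → 0
  3-7 → C (borrow)
  D-5-1 → 7
  3-2 → 1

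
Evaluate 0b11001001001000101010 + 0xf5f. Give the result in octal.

0o3120611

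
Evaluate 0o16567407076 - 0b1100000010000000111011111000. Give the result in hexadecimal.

0o16567407076 = 0x75DE0E3E in hexadecimal.
0b1100000010000000111011111000 = 0xC080EF8 in hexadecimal.
Subtract column by column in base 16:
  E-8 → 6
  3-F → 4 (borrow)
  E-E-1 → F (borrow)
  0-0-1 → F (borrow)
  E-8-1 → 5
  D-0 → D
  5-C → 9 (borrow)
  7-0-1 → 6

0x69D5FF46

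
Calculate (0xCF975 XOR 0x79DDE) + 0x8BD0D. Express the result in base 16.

First 0xCF975 XOR 0x79DDE = 0xB64AB.
Add column by column in base 16, right to left:
  B+D = 8 carry 1
  A+0+1 = B
  4+D = 1 carry 1
  6+B+1 = 2 carry 1
  B+8+1 = 4 carry 1
  final carry 1

0x1421B8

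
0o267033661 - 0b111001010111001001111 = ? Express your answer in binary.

0b10101111111000100101100010

0o267033661 = 0b10110111000011011110110001 in binary.
Subtract column by column in base 2:
  1-1 → 0
  0-1 → 1 (borrow)
  0-1-1 → 0 (borrow)
  0-1-1 → 0 (borrow)
  1-0-1 → 0
  1-0 → 1
  0-1 → 1 (borrow)
  1-0-1 → 0
  1-0 → 1
  1-1 → 0
  1-1 → 0
  0-1 → 1 (borrow)
  1-0-1 → 0
  1-1 → 0
  0-0 → 0
  0-1 → 1 (borrow)
  0-0-1 → 1 (borrow)
  0-0-1 → 1 (borrow)
  1-1-1 → 1 (borrow)
  1-1-1 → 1 (borrow)
  1-1-1 → 1 (borrow)
  0-0-1 → 1 (borrow)
  1-0-1 → 0
  1-0 → 1
  0-0 → 0
  1-0 → 1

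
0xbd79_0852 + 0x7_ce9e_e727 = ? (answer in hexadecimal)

0x88c17ef79

Add column by column in base 16, right to left:
  2+7 = 9
  5+2 = 7
  8+7 = f
  0+e = e
  9+e = 7 carry 1
  7+9+1 = 1 carry 1
  d+e+1 = c carry 1
  b+c+1 = 8 carry 1
  0+7+1 = 8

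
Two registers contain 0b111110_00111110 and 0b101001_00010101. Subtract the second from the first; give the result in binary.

Subtract column by column in base 2:
  0-1 → 1 (borrow)
  1-0-1 → 0
  1-1 → 0
  1-0 → 1
  1-1 → 0
  1-0 → 1
  0-0 → 0
  0-0 → 0
  0-1 → 1 (borrow)
  1-0-1 → 0
  1-0 → 1
  1-1 → 0
  1-0 → 1
  1-1 → 0

0b1010100101001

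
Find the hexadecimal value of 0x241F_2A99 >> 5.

5 bits is not a whole number of base-16 digits; in binary: 100100000111110010101010011001 >> 5 = 1001000001111100101010100.

0x120F954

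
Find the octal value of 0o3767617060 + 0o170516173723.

0o174506013003

Add column by column in base 8, right to left:
  0+3 = 3
  6+2 = 0 carry 1
  0+7+1 = 0 carry 1
  7+3+1 = 3 carry 1
  1+7+1 = 1 carry 1
  6+1+1 = 0 carry 1
  7+6+1 = 6 carry 1
  6+1+1 = 0 carry 1
  7+5+1 = 5 carry 1
  3+0+1 = 4
  0+7 = 7
  0+1 = 1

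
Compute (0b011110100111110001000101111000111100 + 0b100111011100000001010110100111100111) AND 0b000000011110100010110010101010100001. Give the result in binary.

Add column by column in base 2, right to left:
  0+1 = 1
  0+1 = 1
  1+1 = 0 carry 1
  1+0+1 = 0 carry 1
  1+0+1 = 0 carry 1
  1+1+1 = 1 carry 1
  0+1+1 = 0 carry 1
  0+1+1 = 0 carry 1
  0+1+1 = 0 carry 1
  1+0+1 = 0 carry 1
  1+0+1 = 0 carry 1
  1+1+1 = 1 carry 1
  1+0+1 = 0 carry 1
  0+1+1 = 0 carry 1
  1+1+1 = 1 carry 1
  0+0+1 = 1
  0+1 = 1
  0+0 = 0
  1+1 = 0 carry 1
  0+0+1 = 1
  0+0 = 0
  0+0 = 0
  1+0 = 1
  1+0 = 1
  1+0 = 1
  1+0 = 1
  1+1 = 0 carry 1
  0+1+1 = 0 carry 1
  0+1+1 = 0 carry 1
  1+0+1 = 0 carry 1
  0+1+1 = 0 carry 1
  1+1+1 = 1 carry 1
  1+1+1 = 1 carry 1
  1+0+1 = 0 carry 1
  1+0+1 = 0 carry 1
  0+1+1 = 0 carry 1
  final carry 1
Sum = 0b1000110000011110010011100100000100011; now AND with 0b000000011110100010110010101010100001:
  1000110000011110010011100100000100011
& 0000000011110100010110010101010100001
= 0000000000010100010010000100000100001

0b10100010010000100000100001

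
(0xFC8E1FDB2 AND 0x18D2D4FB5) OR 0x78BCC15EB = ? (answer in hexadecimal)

0x78BED5DFB

0xFC8E1FDB2 AND 0x18D2D4FB5 = 0x188214DB0.
Then OR with 0x78BCC15EB.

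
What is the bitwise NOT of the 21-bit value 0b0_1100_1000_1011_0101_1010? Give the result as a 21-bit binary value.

0b100110111010010100101

Invert each bit: 011001000101101011010 → 100110111010010100101.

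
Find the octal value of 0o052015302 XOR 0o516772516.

XOR each oct digit independently (no carries):
  0^5=5, 5^1=4, 2^6=4, 0^7=7, 1^7=6, 5^2=7, 3^5=6, 0^1=1, 2^6=4

0o544767614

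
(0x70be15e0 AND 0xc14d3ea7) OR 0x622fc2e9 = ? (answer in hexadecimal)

0x70be15e0 AND 0xc14d3ea7 = 0x400c14a0.
Then OR with 0x622fc2e9.

0x622fd6e9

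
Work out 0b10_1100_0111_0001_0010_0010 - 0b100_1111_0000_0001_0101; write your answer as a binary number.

0b1001111000000100001101

Subtract column by column in base 2:
  0-1 → 1 (borrow)
  1-0-1 → 0
  0-1 → 1 (borrow)
  0-0-1 → 1 (borrow)
  0-1-1 → 0 (borrow)
  1-0-1 → 0
  0-0 → 0
  0-0 → 0
  1-0 → 1
  0-0 → 0
  0-0 → 0
  0-0 → 0
  1-1 → 0
  1-1 → 0
  1-1 → 0
  0-1 → 1 (borrow)
  0-0-1 → 1 (borrow)
  0-0-1 → 1 (borrow)
  1-1-1 → 1 (borrow)
  1-0-1 → 0
  0-0 → 0
  1-0 → 1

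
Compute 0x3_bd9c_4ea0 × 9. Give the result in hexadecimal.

Multiply each base-16 digit by 9, carrying:
  0×9 = 0 → write 0
  a×9 = 90 → write a carry 5
  e×9+5 = 131 → write 3 carry 8
  4×9+8 = 44 → write c carry 2
  c×9+2 = 110 → write e carry 6
  9×9+6 = 87 → write 7 carry 5
  d×9+5 = 122 → write a carry 7
  b×9+7 = 106 → write a carry 6
  3×9+6 = 33 → write 1 carry 2
  remaining carry: 2

0x21aa7ec3a0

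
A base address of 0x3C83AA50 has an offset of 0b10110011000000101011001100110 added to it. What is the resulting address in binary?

0b1010010111001000000000010110110

0x3C83AA50 = 0b111100100000111010101001010000 in binary.
Add column by column in base 2, right to left:
  0+0 = 0
  0+1 = 1
  0+1 = 1
  0+0 = 0
  1+0 = 1
  0+1 = 1
  1+1 = 0 carry 1
  0+0+1 = 1
  0+0 = 0
  1+1 = 0 carry 1
  0+1+1 = 0 carry 1
  1+0+1 = 0 carry 1
  0+1+1 = 0 carry 1
  1+0+1 = 0 carry 1
  0+1+1 = 0 carry 1
  1+0+1 = 0 carry 1
  1+0+1 = 0 carry 1
  1+0+1 = 0 carry 1
  0+0+1 = 1
  0+0 = 0
  0+0 = 0
  0+1 = 1
  0+1 = 1
  1+0 = 1
  0+0 = 0
  0+1 = 1
  1+1 = 0 carry 1
  1+0+1 = 0 carry 1
  1+1+1 = 1 carry 1
  1+0+1 = 0 carry 1
  final carry 1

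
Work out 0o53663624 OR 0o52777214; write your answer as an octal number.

0o53777634

OR each oct digit independently (no carries):
  5|5=5, 3|2=3, 6|7=7, 6|7=7, 3|7=7, 6|2=6, 2|1=3, 4|4=4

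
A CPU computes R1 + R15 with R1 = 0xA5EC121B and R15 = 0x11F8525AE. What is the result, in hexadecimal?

0x1C57137C9

Add column by column in base 16, right to left:
  B+E = 9 carry 1
  1+A+1 = C
  2+5 = 7
  1+2 = 3
  C+5 = 1 carry 1
  E+8+1 = 7 carry 1
  5+F+1 = 5 carry 1
  A+1+1 = C
  0+1 = 1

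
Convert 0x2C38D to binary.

0b101100001110001101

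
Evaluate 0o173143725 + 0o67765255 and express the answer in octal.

Add column by column in base 8, right to left:
  5+5 = 2 carry 1
  2+5+1 = 0 carry 1
  7+2+1 = 2 carry 1
  3+5+1 = 1 carry 1
  4+6+1 = 3 carry 1
  1+7+1 = 1 carry 1
  3+7+1 = 3 carry 1
  7+6+1 = 6 carry 1
  1+0+1 = 2

0o263131202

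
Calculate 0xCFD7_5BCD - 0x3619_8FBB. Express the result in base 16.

0x99BDCC12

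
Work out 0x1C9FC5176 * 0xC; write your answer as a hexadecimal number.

0x1577D3D188

Multiply each base-16 digit by 12, carrying:
  6×12 = 72 → write 8 carry 4
  7×12+4 = 88 → write 8 carry 5
  1×12+5 = 17 → write 1 carry 1
  5×12+1 = 61 → write D carry 3
  C×12+3 = 147 → write 3 carry 9
  F×12+9 = 189 → write D carry 11
  9×12+11 = 119 → write 7 carry 7
  C×12+7 = 151 → write 7 carry 9
  1×12+9 = 21 → write 5 carry 1
  remaining carry: 1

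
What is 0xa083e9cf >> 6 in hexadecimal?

0x2820fa7

6 bits is not a whole number of base-16 digits; in binary: 10100000100000111110100111001111 >> 6 = 10100000100000111110100111.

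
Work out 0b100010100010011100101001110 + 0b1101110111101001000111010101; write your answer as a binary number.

0b10010001011111100101100100011

Add column by column in base 2, right to left:
  0+1 = 1
  1+0 = 1
  1+1 = 0 carry 1
  1+0+1 = 0 carry 1
  0+1+1 = 0 carry 1
  0+0+1 = 1
  1+1 = 0 carry 1
  0+1+1 = 0 carry 1
  1+1+1 = 1 carry 1
  0+0+1 = 1
  0+0 = 0
  1+0 = 1
  1+1 = 0 carry 1
  1+0+1 = 0 carry 1
  0+0+1 = 1
  0+1 = 1
  1+0 = 1
  0+1 = 1
  0+1 = 1
  0+1 = 1
  1+1 = 0 carry 1
  0+0+1 = 1
  1+1 = 0 carry 1
  0+1+1 = 0 carry 1
  0+1+1 = 0 carry 1
  0+0+1 = 1
  1+1 = 0 carry 1
  0+1+1 = 0 carry 1
  final carry 1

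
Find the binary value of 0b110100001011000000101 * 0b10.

Multiply each base-2 digit by 2, carrying:
  1×2 = 2 → write 0 carry 1
  0×2+1 = 1 → write 1
  1×2 = 2 → write 0 carry 1
  0×2+1 = 1 → write 1
  0×2 = 0 → write 0
  0×2 = 0 → write 0
  0×2 = 0 → write 0
  0×2 = 0 → write 0
  0×2 = 0 → write 0
  1×2 = 2 → write 0 carry 1
  1×2+1 = 3 → write 1 carry 1
  0×2+1 = 1 → write 1
  1×2 = 2 → write 0 carry 1
  0×2+1 = 1 → write 1
  0×2 = 0 → write 0
  0×2 = 0 → write 0
  0×2 = 0 → write 0
  1×2 = 2 → write 0 carry 1
  0×2+1 = 1 → write 1
  1×2 = 2 → write 0 carry 1
  1×2+1 = 3 → write 1 carry 1
  remaining carry: 1

0b1101000010110000001010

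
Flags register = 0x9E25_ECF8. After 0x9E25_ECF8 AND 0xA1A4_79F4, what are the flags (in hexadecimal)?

0x802468F0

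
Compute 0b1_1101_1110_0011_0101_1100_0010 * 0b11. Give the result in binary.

0b101100110101010000101000110

Multiply each base-2 digit by 3, carrying:
  0×3 = 0 → write 0
  1×3 = 3 → write 1 carry 1
  0×3+1 = 1 → write 1
  0×3 = 0 → write 0
  0×3 = 0 → write 0
  0×3 = 0 → write 0
  1×3 = 3 → write 1 carry 1
  1×3+1 = 4 → write 0 carry 2
  1×3+2 = 5 → write 1 carry 2
  0×3+2 = 2 → write 0 carry 1
  1×3+1 = 4 → write 0 carry 2
  0×3+2 = 2 → write 0 carry 1
  1×3+1 = 4 → write 0 carry 2
  1×3+2 = 5 → write 1 carry 2
  0×3+2 = 2 → write 0 carry 1
  0×3+1 = 1 → write 1
  0×3 = 0 → write 0
  1×3 = 3 → write 1 carry 1
  1×3+1 = 4 → write 0 carry 2
  1×3+2 = 5 → write 1 carry 2
  1×3+2 = 5 → write 1 carry 2
  0×3+2 = 2 → write 0 carry 1
  1×3+1 = 4 → write 0 carry 2
  1×3+2 = 5 → write 1 carry 2
  1×3+2 = 5 → write 1 carry 2
  remaining carry: 10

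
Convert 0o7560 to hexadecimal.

0xf70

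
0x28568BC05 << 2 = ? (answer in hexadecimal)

2 bits is not a whole number of base-16 digits; in binary: 1010000101011010001011110000000101 << 2 = 101000010101101000101111000000010100.

0xA15A2F014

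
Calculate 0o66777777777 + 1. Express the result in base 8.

The trailing 9 digits are 7 (max in base 8), so adding 1 cascades: they roll to 0 and the next digit up increments.

0o67000000000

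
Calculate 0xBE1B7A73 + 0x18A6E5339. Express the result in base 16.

0x24889CDAC

Add column by column in base 16, right to left:
  3+9 = C
  7+3 = A
  A+3 = D
  7+5 = C
  B+E = 9 carry 1
  1+6+1 = 8
  E+A = 8 carry 1
  B+8+1 = 4 carry 1
  0+1+1 = 2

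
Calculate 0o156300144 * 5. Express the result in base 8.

0o1047700764

Multiply each base-8 digit by 5, carrying:
  4×5 = 20 → write 4 carry 2
  4×5+2 = 22 → write 6 carry 2
  1×5+2 = 7 → write 7
  0×5 = 0 → write 0
  0×5 = 0 → write 0
  3×5 = 15 → write 7 carry 1
  6×5+1 = 31 → write 7 carry 3
  5×5+3 = 28 → write 4 carry 3
  1×5+3 = 8 → write 0 carry 1
  remaining carry: 1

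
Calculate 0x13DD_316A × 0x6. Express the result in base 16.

0x772F287C

Multiply each base-16 digit by 6, carrying:
  A×6 = 60 → write C carry 3
  6×6+3 = 39 → write 7 carry 2
  1×6+2 = 8 → write 8
  3×6 = 18 → write 2 carry 1
  D×6+1 = 79 → write F carry 4
  D×6+4 = 82 → write 2 carry 5
  3×6+5 = 23 → write 7 carry 1
  1×6+1 = 7 → write 7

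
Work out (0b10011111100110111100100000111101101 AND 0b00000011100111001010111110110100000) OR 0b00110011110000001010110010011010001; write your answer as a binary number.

0b10011111100110111100100000111101101 AND 0b00000011100111001010111110110100000 = 0b00000011100110001000100000110100000.
Then OR with 0b00110011110000001010110010011010001.

0b110011110110001010110010111110001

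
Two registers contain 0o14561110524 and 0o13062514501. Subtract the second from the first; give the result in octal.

0o1476374023

Subtract column by column in base 8:
  4-1 → 3
  2-0 → 2
  5-5 → 0
  0-4 → 4 (borrow)
  1-1-1 → 7 (borrow)
  1-5-1 → 3 (borrow)
  1-2-1 → 6 (borrow)
  6-6-1 → 7 (borrow)
  5-0-1 → 4
  4-3 → 1
  1-1 → 0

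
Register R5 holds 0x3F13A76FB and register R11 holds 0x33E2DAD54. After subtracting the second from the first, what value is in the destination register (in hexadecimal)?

Subtract column by column in base 16:
  B-4 → 7
  F-5 → A
  6-D → 9 (borrow)
  7-A-1 → C (borrow)
  A-D-1 → C (borrow)
  3-2-1 → 0
  1-E → 3 (borrow)
  F-3-1 → B
  3-3 → 0

0xB30CC9A7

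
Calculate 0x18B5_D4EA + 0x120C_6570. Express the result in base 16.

0x2AC23A5A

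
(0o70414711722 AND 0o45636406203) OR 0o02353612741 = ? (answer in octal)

0o42757612743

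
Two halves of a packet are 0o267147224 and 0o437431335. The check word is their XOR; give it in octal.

0o650576111

XOR each oct digit independently (no carries):
  2^4=6, 6^3=5, 7^7=0, 1^4=5, 4^3=7, 7^1=6, 2^3=1, 2^3=1, 4^5=1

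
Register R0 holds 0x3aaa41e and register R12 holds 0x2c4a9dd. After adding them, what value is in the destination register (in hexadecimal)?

0x66f4dfb

Add column by column in base 16, right to left:
  e+d = b carry 1
  1+d+1 = f
  4+9 = d
  a+a = 4 carry 1
  a+4+1 = f
  a+c = 6 carry 1
  3+2+1 = 6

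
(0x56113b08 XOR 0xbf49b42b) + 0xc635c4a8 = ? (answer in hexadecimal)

First 0x56113b08 XOR 0xbf49b42b = 0xe9588f23.
Add column by column in base 16, right to left:
  3+8 = b
  2+a = c
  f+4 = 3 carry 1
  8+c+1 = 5 carry 1
  8+5+1 = e
  5+3 = 8
  9+6 = f
  e+c = a carry 1
  final carry 1

0x1af8e53cb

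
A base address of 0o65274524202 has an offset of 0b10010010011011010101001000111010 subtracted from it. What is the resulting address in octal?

0o43041253110

0b10010010011011010101001000111010 = 0o22233251072 in octal.
Subtract column by column in base 8:
  2-2 → 0
  0-7 → 1 (borrow)
  2-0-1 → 1
  4-1 → 3
  2-5 → 5 (borrow)
  5-2-1 → 2
  4-3 → 1
  7-3 → 4
  2-2 → 0
  5-2 → 3
  6-2 → 4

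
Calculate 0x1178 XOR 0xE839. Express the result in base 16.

XOR each hex digit independently (no carries):
  1^E=F, 1^8=9, 7^3=4, 8^9=1

0xF941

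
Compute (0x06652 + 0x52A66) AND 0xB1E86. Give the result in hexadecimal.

Add column by column in base 16, right to left:
  2+6 = 8
  5+6 = B
  6+A = 0 carry 1
  6+2+1 = 9
  0+5 = 5
Sum = 0x590B8; now AND with 0xB1E86:
  5&B=1, 9&1=1, 0&E=0, B&8=8, 8&6=0

0x11080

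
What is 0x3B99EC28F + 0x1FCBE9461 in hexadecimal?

0x5B65D56F0

Add column by column in base 16, right to left:
  F+1 = 0 carry 1
  8+6+1 = F
  2+4 = 6
  C+9 = 5 carry 1
  E+E+1 = D carry 1
  9+B+1 = 5 carry 1
  9+C+1 = 6 carry 1
  B+F+1 = B carry 1
  3+1+1 = 5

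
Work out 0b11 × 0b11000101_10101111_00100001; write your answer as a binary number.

Multiply each base-2 digit by 3, carrying:
  1×3 = 3 → write 1 carry 1
  0×3+1 = 1 → write 1
  0×3 = 0 → write 0
  0×3 = 0 → write 0
  0×3 = 0 → write 0
  1×3 = 3 → write 1 carry 1
  0×3+1 = 1 → write 1
  0×3 = 0 → write 0
  1×3 = 3 → write 1 carry 1
  1×3+1 = 4 → write 0 carry 2
  1×3+2 = 5 → write 1 carry 2
  1×3+2 = 5 → write 1 carry 2
  0×3+2 = 2 → write 0 carry 1
  1×3+1 = 4 → write 0 carry 2
  0×3+2 = 2 → write 0 carry 1
  1×3+1 = 4 → write 0 carry 2
  1×3+2 = 5 → write 1 carry 2
  0×3+2 = 2 → write 0 carry 1
  1×3+1 = 4 → write 0 carry 2
  0×3+2 = 2 → write 0 carry 1
  0×3+1 = 1 → write 1
  0×3 = 0 → write 0
  1×3 = 3 → write 1 carry 1
  1×3+1 = 4 → write 0 carry 2
  remaining carry: 10

0b10010100010000110101100011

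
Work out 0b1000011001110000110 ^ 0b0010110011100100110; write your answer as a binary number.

XOR bit by bit (1 where the bits differ):
  1000011001110000110
^ 0010110011100100110
= 1010101010010100000

0b1010101010010100000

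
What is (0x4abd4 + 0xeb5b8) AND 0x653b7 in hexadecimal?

Add column by column in base 16, right to left:
  4+8 = c
  d+b = 8 carry 1
  b+5+1 = 1 carry 1
  a+b+1 = 6 carry 1
  4+e+1 = 3 carry 1
  final carry 1
Sum = 0x13618c; now AND with 0x653b7:
  1&0=0, 3&6=2, 6&5=4, 1&3=1, 8&b=8, c&7=4

0x24184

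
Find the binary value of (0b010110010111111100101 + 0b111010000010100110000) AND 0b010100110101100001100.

0b10000010000100000100

Add column by column in base 2, right to left:
  1+0 = 1
  0+0 = 0
  1+0 = 1
  0+0 = 0
  0+1 = 1
  1+1 = 0 carry 1
  1+0+1 = 0 carry 1
  1+0+1 = 0 carry 1
  1+1+1 = 1 carry 1
  1+0+1 = 0 carry 1
  1+1+1 = 1 carry 1
  1+0+1 = 0 carry 1
  0+0+1 = 1
  1+0 = 1
  0+0 = 0
  0+0 = 0
  1+1 = 0 carry 1
  1+0+1 = 0 carry 1
  0+1+1 = 0 carry 1
  1+1+1 = 1 carry 1
  0+1+1 = 0 carry 1
  final carry 1
Sum = 0b1010000011010100010101; now AND with 0b010100110101100001100:
  1010000011010100010101
& 0010100110101100001100
= 0010000010000100000100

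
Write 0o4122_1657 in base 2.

0b100001010010001110101111

Each octal digit is 3 bits: 4=100 1=001 2=010 2=010 1=001 6=110 5=101 7=111.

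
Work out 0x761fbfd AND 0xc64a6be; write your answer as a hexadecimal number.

AND each hex digit independently (no carries):
  7&c=4, 6&6=6, 1&4=0, f&a=a, b&6=2, f&b=b, d&e=c

0x460a2bc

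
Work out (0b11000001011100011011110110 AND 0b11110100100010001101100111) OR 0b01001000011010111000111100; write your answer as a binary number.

0b11000001011100011011110110 AND 0b11110100100010001101100111 = 0b11000000000000001001100110.
Then OR with 0b01001000011010111000111100.

0b11001000011010111001111110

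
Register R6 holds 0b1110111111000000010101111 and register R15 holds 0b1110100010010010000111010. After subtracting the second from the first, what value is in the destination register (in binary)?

0b11100101110001110101

Subtract column by column in base 2:
  1-0 → 1
  1-1 → 0
  1-0 → 1
  1-1 → 0
  0-1 → 1 (borrow)
  1-1-1 → 1 (borrow)
  0-0-1 → 1 (borrow)
  1-0-1 → 0
  0-0 → 0
  0-0 → 0
  0-1 → 1 (borrow)
  0-0-1 → 1 (borrow)
  0-0-1 → 1 (borrow)
  0-1-1 → 0 (borrow)
  0-0-1 → 1 (borrow)
  1-0-1 → 0
  1-1 → 0
  1-0 → 1
  1-0 → 1
  1-0 → 1
  1-1 → 0
  0-0 → 0
  1-1 → 0
  1-1 → 0
  1-1 → 0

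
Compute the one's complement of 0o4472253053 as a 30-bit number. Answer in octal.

0o3305524724

Each oct digit d becomes 7−d:
  4→3, 4→3, 7→0, 2→5, 2→5, 5→2, 3→4, 0→7, 5→2, 3→4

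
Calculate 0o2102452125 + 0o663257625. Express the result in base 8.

0o2765731752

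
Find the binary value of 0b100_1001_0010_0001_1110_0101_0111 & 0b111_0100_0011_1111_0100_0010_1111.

0b100000000100001010000000111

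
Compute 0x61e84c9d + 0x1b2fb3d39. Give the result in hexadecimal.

0x214e389d6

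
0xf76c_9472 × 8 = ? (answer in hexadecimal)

0x7bb64a390

Multiply each base-16 digit by 8, carrying:
  2×8 = 16 → write 0 carry 1
  7×8+1 = 57 → write 9 carry 3
  4×8+3 = 35 → write 3 carry 2
  9×8+2 = 74 → write a carry 4
  c×8+4 = 100 → write 4 carry 6
  6×8+6 = 54 → write 6 carry 3
  7×8+3 = 59 → write b carry 3
  f×8+3 = 123 → write b carry 7
  remaining carry: 7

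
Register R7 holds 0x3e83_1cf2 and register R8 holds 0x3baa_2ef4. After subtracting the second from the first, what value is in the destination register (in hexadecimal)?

0x2d8edfe

Subtract column by column in base 16:
  2-4 → e (borrow)
  f-f-1 → f (borrow)
  c-e-1 → d (borrow)
  1-2-1 → e (borrow)
  3-a-1 → 8 (borrow)
  8-a-1 → d (borrow)
  e-b-1 → 2
  3-3 → 0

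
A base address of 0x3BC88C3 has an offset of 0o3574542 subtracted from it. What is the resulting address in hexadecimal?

0o3574542 = 0xEF962 in hexadecimal.
Subtract column by column in base 16:
  3-2 → 1
  C-6 → 6
  8-9 → F (borrow)
  8-F-1 → 8 (borrow)
  C-E-1 → D (borrow)
  B-0-1 → A
  3-0 → 3

0x3AD8F61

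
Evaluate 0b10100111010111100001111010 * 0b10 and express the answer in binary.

0b101001110101111000011110100

Multiply each base-2 digit by 2, carrying:
  0×2 = 0 → write 0
  1×2 = 2 → write 0 carry 1
  0×2+1 = 1 → write 1
  1×2 = 2 → write 0 carry 1
  1×2+1 = 3 → write 1 carry 1
  1×2+1 = 3 → write 1 carry 1
  1×2+1 = 3 → write 1 carry 1
  0×2+1 = 1 → write 1
  0×2 = 0 → write 0
  0×2 = 0 → write 0
  0×2 = 0 → write 0
  1×2 = 2 → write 0 carry 1
  1×2+1 = 3 → write 1 carry 1
  1×2+1 = 3 → write 1 carry 1
  1×2+1 = 3 → write 1 carry 1
  0×2+1 = 1 → write 1
  1×2 = 2 → write 0 carry 1
  0×2+1 = 1 → write 1
  1×2 = 2 → write 0 carry 1
  1×2+1 = 3 → write 1 carry 1
  1×2+1 = 3 → write 1 carry 1
  0×2+1 = 1 → write 1
  0×2 = 0 → write 0
  1×2 = 2 → write 0 carry 1
  0×2+1 = 1 → write 1
  1×2 = 2 → write 0 carry 1
  remaining carry: 1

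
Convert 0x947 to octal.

0o4507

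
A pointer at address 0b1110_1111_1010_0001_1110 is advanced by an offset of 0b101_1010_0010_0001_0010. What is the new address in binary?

0b101001001110000110000

Add column by column in base 2, right to left:
  0+0 = 0
  1+1 = 0 carry 1
  1+0+1 = 0 carry 1
  1+0+1 = 0 carry 1
  1+1+1 = 1 carry 1
  0+0+1 = 1
  0+0 = 0
  0+0 = 0
  0+0 = 0
  1+1 = 0 carry 1
  0+0+1 = 1
  1+0 = 1
  1+0 = 1
  1+1 = 0 carry 1
  1+0+1 = 0 carry 1
  1+1+1 = 1 carry 1
  0+1+1 = 0 carry 1
  1+0+1 = 0 carry 1
  1+1+1 = 1 carry 1
  1+0+1 = 0 carry 1
  final carry 1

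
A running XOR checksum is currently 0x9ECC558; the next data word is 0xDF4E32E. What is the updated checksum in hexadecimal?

0x4182676

XOR each hex digit independently (no carries):
  9^D=4, E^F=1, C^4=8, C^E=2, 5^3=6, 5^2=7, 8^E=6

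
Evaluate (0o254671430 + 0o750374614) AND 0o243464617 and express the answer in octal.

0o201064204

Add column by column in base 8, right to left:
  0+4 = 4
  3+1 = 4
  4+6 = 2 carry 1
  1+4+1 = 6
  7+7 = 6 carry 1
  6+3+1 = 2 carry 1
  4+0+1 = 5
  5+5 = 2 carry 1
  2+7+1 = 2 carry 1
  final carry 1
Sum = 0o1225266244; now AND with 0o243464617:
  1&0=0, 2&2=2, 2&4=0, 5&3=1, 2&4=0, 6&6=6, 6&4=4, 2&6=2, 4&1=0, 4&7=4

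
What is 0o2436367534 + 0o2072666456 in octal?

0o4531256212

Add column by column in base 8, right to left:
  4+6 = 2 carry 1
  3+5+1 = 1 carry 1
  5+4+1 = 2 carry 1
  7+6+1 = 6 carry 1
  6+6+1 = 5 carry 1
  3+6+1 = 2 carry 1
  6+2+1 = 1 carry 1
  3+7+1 = 3 carry 1
  4+0+1 = 5
  2+2 = 4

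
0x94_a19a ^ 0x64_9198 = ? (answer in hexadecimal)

0xf03002

XOR each hex digit independently (no carries):
  9^6=f, 4^4=0, a^9=3, 1^1=0, 9^9=0, a^8=2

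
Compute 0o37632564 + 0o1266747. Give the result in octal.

0o41121533

Add column by column in base 8, right to left:
  4+7 = 3 carry 1
  6+4+1 = 3 carry 1
  5+7+1 = 5 carry 1
  2+6+1 = 1 carry 1
  3+6+1 = 2 carry 1
  6+2+1 = 1 carry 1
  7+1+1 = 1 carry 1
  3+0+1 = 4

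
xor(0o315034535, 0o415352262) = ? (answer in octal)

0o700366757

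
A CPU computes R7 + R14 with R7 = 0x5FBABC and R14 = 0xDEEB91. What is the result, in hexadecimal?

Add column by column in base 16, right to left:
  C+1 = D
  B+9 = 4 carry 1
  A+B+1 = 6 carry 1
  B+E+1 = A carry 1
  F+E+1 = E carry 1
  5+D+1 = 3 carry 1
  final carry 1

0x13EA64D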